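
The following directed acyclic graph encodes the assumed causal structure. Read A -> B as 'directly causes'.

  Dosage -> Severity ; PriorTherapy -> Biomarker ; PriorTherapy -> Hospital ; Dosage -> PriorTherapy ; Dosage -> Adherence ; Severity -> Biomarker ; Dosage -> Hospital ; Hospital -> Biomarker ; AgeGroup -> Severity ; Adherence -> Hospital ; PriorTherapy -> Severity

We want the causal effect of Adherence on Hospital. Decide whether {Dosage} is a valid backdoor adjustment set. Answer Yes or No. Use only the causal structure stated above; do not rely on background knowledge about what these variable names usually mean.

Yes

Backdoor paths from Adherence to Hospital (paths whose first edge points into Adherence):
  P1: Adherence <- Dosage -> PriorTherapy -> Severity -> Biomarker <- Hospital
  P2: Adherence <- Dosage -> PriorTherapy -> Hospital
  P3: Adherence <- Dosage -> PriorTherapy -> Biomarker <- Hospital
  P4: Adherence <- Dosage -> Severity <- PriorTherapy -> Hospital
  P5: Adherence <- Dosage -> Severity <- PriorTherapy -> Biomarker <- Hospital
  P6: Adherence <- Dosage -> Severity -> Biomarker <- PriorTherapy -> Hospital
  P7: Adherence <- Dosage -> Severity -> Biomarker <- Hospital
  P8: Adherence <- Dosage -> Hospital
Condition 1 (no descendant of Adherence in the set): holds — descendants of Adherence are {Biomarker, Hospital}; none are in {Dosage}.
Condition 2 (every backdoor path blocked by {Dosage}):
  P1: blocked at fork node Dosage ∈ conditioning set.
  P2: blocked at fork node Dosage ∈ conditioning set.
  P3: blocked at fork node Dosage ∈ conditioning set.
  P4: blocked at fork node Dosage ∈ conditioning set.
  P5: blocked at fork node Dosage ∈ conditioning set.
  P6: blocked at fork node Dosage ∈ conditioning set.
  P7: blocked at fork node Dosage ∈ conditioning set.
  P8: blocked at fork node Dosage ∈ conditioning set.
{Dosage} satisfies the backdoor criterion.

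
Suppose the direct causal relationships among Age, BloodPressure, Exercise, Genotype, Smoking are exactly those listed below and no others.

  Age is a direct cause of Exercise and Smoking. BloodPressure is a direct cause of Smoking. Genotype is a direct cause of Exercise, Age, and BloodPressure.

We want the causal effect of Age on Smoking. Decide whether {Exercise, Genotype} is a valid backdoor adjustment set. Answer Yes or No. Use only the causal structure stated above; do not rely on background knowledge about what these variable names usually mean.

Backdoor paths from Age to Smoking (paths whose first edge points into Age):
  P1: Age <- Genotype -> BloodPressure -> Smoking
Condition 1 (no descendant of Age in the set): FAILS — Exercise is a descendant of Age.
Condition 2 (every backdoor path blocked by {Exercise, Genotype}):
  P1: blocked at fork node Genotype ∈ conditioning set.
{Exercise, Genotype} does not satisfy the backdoor criterion.

No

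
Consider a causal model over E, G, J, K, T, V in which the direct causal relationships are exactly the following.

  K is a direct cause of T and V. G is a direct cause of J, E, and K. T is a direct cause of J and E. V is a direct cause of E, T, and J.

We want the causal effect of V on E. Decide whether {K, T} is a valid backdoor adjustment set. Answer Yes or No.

No

Backdoor paths from V to E (paths whose first edge points into V):
  P1: V <- K <- G -> E
  P2: V <- K <- G -> J <- T -> E
  P3: V <- K -> T -> E
  P4: V <- K -> T -> J <- G -> E
Condition 1 (no descendant of V in the set): FAILS — T is a descendant of V.
Condition 2 (every backdoor path blocked by {K, T}):
  P1: blocked at chain node K ∈ conditioning set.
  P2: blocked at chain node K ∈ conditioning set.
  P3: blocked at fork node K ∈ conditioning set.
  P4: blocked at fork node K ∈ conditioning set.
{K, T} does not satisfy the backdoor criterion.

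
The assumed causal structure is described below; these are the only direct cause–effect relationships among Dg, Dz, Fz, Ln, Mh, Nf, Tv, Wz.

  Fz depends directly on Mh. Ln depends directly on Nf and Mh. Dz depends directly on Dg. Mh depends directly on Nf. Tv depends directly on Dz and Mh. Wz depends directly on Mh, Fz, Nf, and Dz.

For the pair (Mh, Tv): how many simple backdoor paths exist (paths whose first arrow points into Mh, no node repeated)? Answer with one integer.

1

A backdoor path from Mh to Tv is any simple undirected path whose first edge points into Mh (i.e. leaves Mh via a parent).
Parents of Mh: {Nf}.
Enumerating:
  P1: Mh <- Nf -> Wz <- Dz -> Tv
That exhausts the simple backdoor paths. Count: 1.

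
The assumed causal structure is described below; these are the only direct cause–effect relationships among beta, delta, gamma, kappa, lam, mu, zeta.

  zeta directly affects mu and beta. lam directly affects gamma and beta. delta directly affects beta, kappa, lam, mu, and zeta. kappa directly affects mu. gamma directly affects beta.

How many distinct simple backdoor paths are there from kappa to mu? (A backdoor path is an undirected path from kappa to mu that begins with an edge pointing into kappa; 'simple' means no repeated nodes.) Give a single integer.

5

A backdoor path from kappa to mu is any simple undirected path whose first edge points into kappa (i.e. leaves kappa via a parent).
Parents of kappa: {delta}.
Enumerating:
  P1: kappa <- delta -> lam -> gamma -> beta <- zeta -> mu
  P2: kappa <- delta -> lam -> beta <- zeta -> mu
  P3: kappa <- delta -> zeta -> mu
  P4: kappa <- delta -> mu
  P5: kappa <- delta -> beta <- zeta -> mu
That exhausts the simple backdoor paths. Count: 5.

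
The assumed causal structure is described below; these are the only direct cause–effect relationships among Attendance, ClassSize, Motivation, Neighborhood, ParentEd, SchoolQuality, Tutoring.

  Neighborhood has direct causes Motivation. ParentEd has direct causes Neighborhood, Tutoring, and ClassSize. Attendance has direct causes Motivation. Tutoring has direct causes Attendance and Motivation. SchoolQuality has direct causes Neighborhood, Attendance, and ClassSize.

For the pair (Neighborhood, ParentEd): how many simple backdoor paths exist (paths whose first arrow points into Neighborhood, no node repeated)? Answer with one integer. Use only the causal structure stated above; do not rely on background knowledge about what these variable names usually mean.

A backdoor path from Neighborhood to ParentEd is any simple undirected path whose first edge points into Neighborhood (i.e. leaves Neighborhood via a parent).
Parents of Neighborhood: {Motivation}.
Enumerating:
  P1: Neighborhood <- Motivation -> Attendance -> Tutoring -> ParentEd
  P2: Neighborhood <- Motivation -> Attendance -> SchoolQuality <- ClassSize -> ParentEd
  P3: Neighborhood <- Motivation -> Tutoring <- Attendance -> SchoolQuality <- ClassSize -> ParentEd
  P4: Neighborhood <- Motivation -> Tutoring -> ParentEd
That exhausts the simple backdoor paths. Count: 4.

4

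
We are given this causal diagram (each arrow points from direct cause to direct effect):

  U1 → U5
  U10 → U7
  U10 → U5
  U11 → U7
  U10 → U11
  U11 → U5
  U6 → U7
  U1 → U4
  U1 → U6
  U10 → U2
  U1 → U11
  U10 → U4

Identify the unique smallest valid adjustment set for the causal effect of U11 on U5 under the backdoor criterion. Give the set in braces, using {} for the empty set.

Variables eligible for adjustment (non-descendants of U11, excluding U11 and U5): {U1, U10, U2, U4, U6}.
Backdoor paths from U11 to U5:
  P1: U11 <- U1 -> U6 -> U7 <- U10 -> U5
  P2: U11 <- U1 -> U4 <- U10 -> U5
  P3: U11 <- U1 -> U5
  P4: U11 <- U10 -> U4 <- U1 -> U5
  P5: U11 <- U10 -> U5
  P6: U11 <- U10 -> U7 <- U6 <- U1 -> U5
The empty set is not sufficient: P3 (U11 <- U1 -> U5) has no collider blocking it and no conditioned non-collider, so it is open.
Try {U1, U10}:
  P1: blocked at fork node U1 ∈ conditioning set.
  P2: blocked at fork node U1 ∈ conditioning set.
  P3: blocked at fork node U1 ∈ conditioning set.
  P4: blocked at fork node U10 ∈ conditioning set.
  P5: blocked at fork node U10 ∈ conditioning set.
  P6: blocked at fork node U10 ∈ conditioning set.
{U1, U10} contains no descendant of U11 and blocks every backdoor path.
Every element of {U1, U10} is needed (dropping U1 leaves P3 open; dropping U10 leaves P5 open), so no proper subset is valid.
Among all size-2 subsets of the eligible variables, only {U1, U10} blocks every backdoor path, so it is the unique smallest valid adjustment set.

{U1, U10}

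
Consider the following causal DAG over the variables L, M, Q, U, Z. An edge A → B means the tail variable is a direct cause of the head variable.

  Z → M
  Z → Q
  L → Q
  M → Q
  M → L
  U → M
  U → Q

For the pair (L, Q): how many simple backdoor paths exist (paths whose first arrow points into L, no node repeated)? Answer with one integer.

A backdoor path from L to Q is any simple undirected path whose first edge points into L (i.e. leaves L via a parent).
Parents of L: {M}.
Enumerating:
  P1: L <- M <- U -> Q
  P2: L <- M <- Z -> Q
  P3: L <- M -> Q
That exhausts the simple backdoor paths. Count: 3.

3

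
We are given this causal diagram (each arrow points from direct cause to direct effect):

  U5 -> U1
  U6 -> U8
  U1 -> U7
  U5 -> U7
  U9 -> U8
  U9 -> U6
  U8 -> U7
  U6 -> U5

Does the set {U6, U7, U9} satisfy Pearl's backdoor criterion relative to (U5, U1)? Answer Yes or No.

No

Backdoor paths from U5 to U1 (paths whose first edge points into U5):
  P1: U5 <- U6 <- U9 -> U8 -> U7 <- U1
  P2: U5 <- U6 -> U8 -> U7 <- U1
Condition 1 (no descendant of U5 in the set): FAILS — U7 is a descendant of U5.
Condition 2 (every backdoor path blocked by {U6, U7, U9}):
  P1: blocked at chain node U6 ∈ conditioning set.
  P2: blocked at fork node U6 ∈ conditioning set.
{U6, U7, U9} does not satisfy the backdoor criterion.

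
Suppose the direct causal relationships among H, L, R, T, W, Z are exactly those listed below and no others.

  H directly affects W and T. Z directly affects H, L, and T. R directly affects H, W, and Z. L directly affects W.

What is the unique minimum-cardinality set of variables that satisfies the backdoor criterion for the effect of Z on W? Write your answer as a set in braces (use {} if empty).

Variables eligible for adjustment (non-descendants of Z, excluding Z and W): {R}.
Backdoor paths from Z to W:
  P1: Z <- R -> H -> W
  P2: Z <- R -> W
The empty set is not sufficient: P1 (Z <- R -> H -> W) has no collider blocking it and no conditioned non-collider, so it is open.
Try {R}:
  P1: blocked at fork node R ∈ conditioning set.
  P2: blocked at fork node R ∈ conditioning set.
{R} contains no descendant of Z and blocks every backdoor path.
{R} is the unique smallest valid adjustment set.

{R}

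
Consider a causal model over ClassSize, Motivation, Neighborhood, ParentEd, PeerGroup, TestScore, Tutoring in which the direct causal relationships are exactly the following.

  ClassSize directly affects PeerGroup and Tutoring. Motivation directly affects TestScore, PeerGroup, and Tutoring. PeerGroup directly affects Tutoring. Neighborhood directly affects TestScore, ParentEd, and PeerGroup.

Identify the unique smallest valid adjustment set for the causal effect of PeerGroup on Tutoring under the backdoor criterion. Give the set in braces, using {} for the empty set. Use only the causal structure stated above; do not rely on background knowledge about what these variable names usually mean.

Variables eligible for adjustment (non-descendants of PeerGroup, excluding PeerGroup and Tutoring): {ClassSize, Motivation, Neighborhood, ParentEd, TestScore}.
Backdoor paths from PeerGroup to Tutoring:
  P1: PeerGroup <- Motivation -> Tutoring
  P2: PeerGroup <- Neighborhood -> TestScore <- Motivation -> Tutoring
  P3: PeerGroup <- ClassSize -> Tutoring
The empty set is not sufficient: P1 (PeerGroup <- Motivation -> Tutoring) has no collider blocking it and no conditioned non-collider, so it is open.
Try {ClassSize, Motivation}:
  P1: blocked at fork node Motivation ∈ conditioning set.
  P2: blocked at collider TestScore (neither it nor any descendant is in the conditioning set).
  P3: blocked at fork node ClassSize ∈ conditioning set.
{ClassSize, Motivation} contains no descendant of PeerGroup and blocks every backdoor path.
Every element of {ClassSize, Motivation} is needed (dropping ClassSize leaves P3 open; dropping Motivation leaves P1 open), so no proper subset is valid.
Among all size-2 subsets of the eligible variables, only {ClassSize, Motivation} blocks every backdoor path, so it is the unique smallest valid adjustment set.

{ClassSize, Motivation}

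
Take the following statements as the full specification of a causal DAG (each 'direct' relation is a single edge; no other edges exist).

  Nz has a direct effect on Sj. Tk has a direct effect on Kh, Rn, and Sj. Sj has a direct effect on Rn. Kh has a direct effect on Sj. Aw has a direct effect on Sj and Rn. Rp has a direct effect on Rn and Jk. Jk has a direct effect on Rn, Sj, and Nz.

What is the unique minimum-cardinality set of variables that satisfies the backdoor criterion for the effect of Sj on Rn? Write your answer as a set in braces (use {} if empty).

Variables eligible for adjustment (non-descendants of Sj, excluding Sj and Rn): {Aw, Jk, Kh, Nz, Rp, Tk}.
Backdoor paths from Sj to Rn:
  P1: Sj <- Tk -> Rn
  P2: Sj <- Kh <- Tk -> Rn
  P3: Sj <- Jk <- Rp -> Rn
  P4: Sj <- Jk -> Rn
  P5: Sj <- Aw -> Rn
  P6: Sj <- Nz <- Jk <- Rp -> Rn
  P7: Sj <- Nz <- Jk -> Rn
The empty set is not sufficient: P1 (Sj <- Tk -> Rn) has no collider blocking it and no conditioned non-collider, so it is open.
Try {Aw, Jk, Tk}:
  P1: blocked at fork node Tk ∈ conditioning set.
  P2: blocked at fork node Tk ∈ conditioning set.
  P3: blocked at chain node Jk ∈ conditioning set.
  P4: blocked at fork node Jk ∈ conditioning set.
  P5: blocked at fork node Aw ∈ conditioning set.
  P6: blocked at chain node Jk ∈ conditioning set.
  P7: blocked at fork node Jk ∈ conditioning set.
{Aw, Jk, Tk} contains no descendant of Sj and blocks every backdoor path.
Every element of {Aw, Jk, Tk} is needed (dropping Aw leaves P5 open; dropping Jk leaves P3 open; dropping Tk leaves P1 open), so no proper subset is valid.
Among all size-3 subsets of the eligible variables, only {Aw, Jk, Tk} blocks every backdoor path, so it is the unique smallest valid adjustment set.

{Aw, Jk, Tk}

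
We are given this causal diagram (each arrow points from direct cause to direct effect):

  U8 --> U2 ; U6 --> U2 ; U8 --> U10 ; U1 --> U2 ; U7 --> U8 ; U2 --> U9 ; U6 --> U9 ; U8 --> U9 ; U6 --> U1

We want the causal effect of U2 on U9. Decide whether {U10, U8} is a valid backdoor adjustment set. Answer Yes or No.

Backdoor paths from U2 to U9 (paths whose first edge points into U2):
  P1: U2 <- U8 -> U9
  P2: U2 <- U6 -> U9
  P3: U2 <- U1 <- U6 -> U9
Condition 1 (no descendant of U2 in the set): holds — descendants of U2 are {U9}; none are in {U10, U8}.
Condition 2 (every backdoor path blocked by {U10, U8}):
  P1: blocked at fork node U8 ∈ conditioning set.
  P2: open — no interior node is in the conditioning set.
  P3: open — no interior node is in the conditioning set.
{U10, U8} does not satisfy the backdoor criterion.

No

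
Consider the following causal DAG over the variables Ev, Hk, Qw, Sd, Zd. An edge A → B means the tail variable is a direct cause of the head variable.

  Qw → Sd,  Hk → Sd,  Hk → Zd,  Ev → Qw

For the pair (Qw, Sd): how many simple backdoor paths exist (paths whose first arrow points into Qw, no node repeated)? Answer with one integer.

0

A backdoor path from Qw to Sd is any simple undirected path whose first edge points into Qw (i.e. leaves Qw via a parent).
Parents of Qw: {Ev}.
No simple path from any parent of Qw reaches Sd without revisiting Qw, so there are no backdoor paths.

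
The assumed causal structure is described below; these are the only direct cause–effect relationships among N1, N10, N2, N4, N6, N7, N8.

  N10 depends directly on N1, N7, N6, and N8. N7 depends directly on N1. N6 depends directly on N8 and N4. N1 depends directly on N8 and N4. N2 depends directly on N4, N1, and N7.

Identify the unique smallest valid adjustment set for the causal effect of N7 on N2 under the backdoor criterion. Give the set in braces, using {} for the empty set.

{N1}

Variables eligible for adjustment (non-descendants of N7, excluding N7 and N2): {N1, N4, N6, N8}.
Backdoor paths from N7 to N2:
  P1: N7 <- N1 <- N8 -> N6 <- N4 -> N2
  P2: N7 <- N1 <- N8 -> N10 <- N6 <- N4 -> N2
  P3: N7 <- N1 <- N4 -> N2
  P4: N7 <- N1 -> N2
  P5: N7 <- N1 -> N10 <- N8 -> N6 <- N4 -> N2
  P6: N7 <- N1 -> N10 <- N6 <- N4 -> N2
The empty set is not sufficient: P3 (N7 <- N1 <- N4 -> N2) has no collider blocking it and no conditioned non-collider, so it is open.
Try {N1}:
  P1: blocked at chain node N1 ∈ conditioning set.
  P2: blocked at chain node N1 ∈ conditioning set.
  P3: blocked at chain node N1 ∈ conditioning set.
  P4: blocked at fork node N1 ∈ conditioning set.
  P5: blocked at fork node N1 ∈ conditioning set.
  P6: blocked at fork node N1 ∈ conditioning set.
{N1} contains no descendant of N7 and blocks every backdoor path.
No other singleton works — e.g. {N8} leaves P3 open — so {N1} is the unique smallest valid adjustment set.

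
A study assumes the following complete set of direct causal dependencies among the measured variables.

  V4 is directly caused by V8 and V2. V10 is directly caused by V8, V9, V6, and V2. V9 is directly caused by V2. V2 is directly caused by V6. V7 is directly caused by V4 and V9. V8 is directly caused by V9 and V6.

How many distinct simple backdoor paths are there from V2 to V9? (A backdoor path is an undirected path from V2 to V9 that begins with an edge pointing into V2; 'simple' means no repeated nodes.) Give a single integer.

6

A backdoor path from V2 to V9 is any simple undirected path whose first edge points into V2 (i.e. leaves V2 via a parent).
Parents of V2: {V6}.
Enumerating:
  P1: V2 <- V6 -> V8 <- V9
  P2: V2 <- V6 -> V8 -> V4 -> V7 <- V9
  P3: V2 <- V6 -> V8 -> V10 <- V9
  P4: V2 <- V6 -> V10 <- V9
  P5: V2 <- V6 -> V10 <- V8 <- V9
  P6: V2 <- V6 -> V10 <- V8 -> V4 -> V7 <- V9
That exhausts the simple backdoor paths. Count: 6.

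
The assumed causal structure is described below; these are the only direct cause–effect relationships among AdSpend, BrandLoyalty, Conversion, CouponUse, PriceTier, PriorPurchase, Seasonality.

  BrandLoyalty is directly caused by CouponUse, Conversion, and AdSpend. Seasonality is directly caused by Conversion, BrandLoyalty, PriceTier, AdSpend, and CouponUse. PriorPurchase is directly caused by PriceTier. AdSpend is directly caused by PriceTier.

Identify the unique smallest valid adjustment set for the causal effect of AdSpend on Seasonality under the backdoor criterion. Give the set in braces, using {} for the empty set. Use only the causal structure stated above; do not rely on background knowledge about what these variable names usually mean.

Variables eligible for adjustment (non-descendants of AdSpend, excluding AdSpend and Seasonality): {Conversion, CouponUse, PriceTier, PriorPurchase}.
Backdoor paths from AdSpend to Seasonality:
  P1: AdSpend <- PriceTier -> Seasonality
The empty set is not sufficient: P1 (AdSpend <- PriceTier -> Seasonality) has no collider blocking it and no conditioned non-collider, so it is open.
Try {PriceTier}:
  P1: blocked at fork node PriceTier ∈ conditioning set.
{PriceTier} contains no descendant of AdSpend and blocks every backdoor path.
No other singleton works — e.g. {PriorPurchase} leaves P1 open — so {PriceTier} is the unique smallest valid adjustment set.

{PriceTier}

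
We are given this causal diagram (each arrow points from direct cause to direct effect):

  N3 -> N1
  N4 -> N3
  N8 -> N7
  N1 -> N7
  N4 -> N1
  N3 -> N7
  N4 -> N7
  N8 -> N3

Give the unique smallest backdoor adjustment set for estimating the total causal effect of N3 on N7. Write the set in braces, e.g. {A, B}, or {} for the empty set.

Variables eligible for adjustment (non-descendants of N3, excluding N3 and N7): {N4, N8}.
Backdoor paths from N3 to N7:
  P1: N3 <- N8 -> N7
  P2: N3 <- N4 -> N1 -> N7
  P3: N3 <- N4 -> N7
The empty set is not sufficient: P1 (N3 <- N8 -> N7) has no collider blocking it and no conditioned non-collider, so it is open.
Try {N4, N8}:
  P1: blocked at fork node N8 ∈ conditioning set.
  P2: blocked at fork node N4 ∈ conditioning set.
  P3: blocked at fork node N4 ∈ conditioning set.
{N4, N8} contains no descendant of N3 and blocks every backdoor path.
Every element of {N4, N8} is needed (dropping N4 leaves P2 open; dropping N8 leaves P1 open), so no proper subset is valid.
Among all size-2 subsets of the eligible variables, only {N4, N8} blocks every backdoor path, so it is the unique smallest valid adjustment set.

{N4, N8}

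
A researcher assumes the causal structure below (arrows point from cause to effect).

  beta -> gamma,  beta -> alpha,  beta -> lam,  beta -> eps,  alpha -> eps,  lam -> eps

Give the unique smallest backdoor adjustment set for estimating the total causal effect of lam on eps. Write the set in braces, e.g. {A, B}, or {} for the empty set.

{beta}

Variables eligible for adjustment (non-descendants of lam, excluding lam and eps): {alpha, beta, gamma}.
Backdoor paths from lam to eps:
  P1: lam <- beta -> alpha -> eps
  P2: lam <- beta -> eps
The empty set is not sufficient: P1 (lam <- beta -> alpha -> eps) has no collider blocking it and no conditioned non-collider, so it is open.
Try {beta}:
  P1: blocked at fork node beta ∈ conditioning set.
  P2: blocked at fork node beta ∈ conditioning set.
{beta} contains no descendant of lam and blocks every backdoor path.
No other singleton works — e.g. {alpha} leaves P2 open — so {beta} is the unique smallest valid adjustment set.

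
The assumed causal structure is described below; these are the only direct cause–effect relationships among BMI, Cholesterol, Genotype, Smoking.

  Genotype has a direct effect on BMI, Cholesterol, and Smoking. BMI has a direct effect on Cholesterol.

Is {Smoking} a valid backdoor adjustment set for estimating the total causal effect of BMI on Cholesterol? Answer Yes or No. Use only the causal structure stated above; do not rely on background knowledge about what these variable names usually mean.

Backdoor paths from BMI to Cholesterol (paths whose first edge points into BMI):
  P1: BMI <- Genotype -> Cholesterol
Condition 1 (no descendant of BMI in the set): holds — descendants of BMI are {Cholesterol}; none are in {Smoking}.
Condition 2 (every backdoor path blocked by {Smoking}):
  P1: open — no interior node is in the conditioning set.
{Smoking} does not satisfy the backdoor criterion.

No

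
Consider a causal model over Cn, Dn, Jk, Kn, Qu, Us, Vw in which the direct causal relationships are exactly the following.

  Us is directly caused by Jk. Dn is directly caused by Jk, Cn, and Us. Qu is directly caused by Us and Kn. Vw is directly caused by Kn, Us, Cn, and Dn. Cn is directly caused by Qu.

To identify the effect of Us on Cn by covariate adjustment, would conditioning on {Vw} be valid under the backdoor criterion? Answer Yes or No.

No

Backdoor paths from Us to Cn (paths whose first edge points into Us):
  P1: Us <- Jk -> Dn <- Cn
  P2: Us <- Jk -> Dn -> Vw <- Kn -> Qu -> Cn
  P3: Us <- Jk -> Dn -> Vw <- Cn
Condition 1 (no descendant of Us in the set): FAILS — Vw is a descendant of Us.
Condition 2 (every backdoor path blocked by {Vw}):
  P1: open — collider(s) Dn are conditioned on (or have a conditioned descendant) and no non-collider on the path is in the set.
  P2: open — collider(s) Vw are conditioned on (or have a conditioned descendant) and no non-collider on the path is in the set.
  P3: open — collider(s) Vw are conditioned on (or have a conditioned descendant) and no non-collider on the path is in the set.
{Vw} does not satisfy the backdoor criterion.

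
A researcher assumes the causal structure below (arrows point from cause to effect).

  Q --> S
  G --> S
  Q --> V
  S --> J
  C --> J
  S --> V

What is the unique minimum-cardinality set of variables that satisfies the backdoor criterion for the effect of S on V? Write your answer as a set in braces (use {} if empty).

{Q}

Variables eligible for adjustment (non-descendants of S, excluding S and V): {C, G, Q}.
Backdoor paths from S to V:
  P1: S <- Q -> V
The empty set is not sufficient: P1 (S <- Q -> V) has no collider blocking it and no conditioned non-collider, so it is open.
Try {Q}:
  P1: blocked at fork node Q ∈ conditioning set.
{Q} contains no descendant of S and blocks every backdoor path.
No other singleton works — e.g. {C} leaves P1 open — so {Q} is the unique smallest valid adjustment set.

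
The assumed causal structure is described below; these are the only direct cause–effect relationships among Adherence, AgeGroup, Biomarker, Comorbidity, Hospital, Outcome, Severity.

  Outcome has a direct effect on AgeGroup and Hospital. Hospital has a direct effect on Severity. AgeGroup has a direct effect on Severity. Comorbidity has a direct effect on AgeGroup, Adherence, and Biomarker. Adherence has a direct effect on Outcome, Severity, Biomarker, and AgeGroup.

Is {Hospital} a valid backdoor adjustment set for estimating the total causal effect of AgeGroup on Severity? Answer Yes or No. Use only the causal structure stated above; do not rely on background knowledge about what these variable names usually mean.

Backdoor paths from AgeGroup to Severity (paths whose first edge points into AgeGroup):
  P1: AgeGroup <- Comorbidity -> Adherence -> Outcome -> Hospital -> Severity
  P2: AgeGroup <- Comorbidity -> Adherence -> Severity
  P3: AgeGroup <- Comorbidity -> Biomarker <- Adherence -> Outcome -> Hospital -> Severity
  P4: AgeGroup <- Comorbidity -> Biomarker <- Adherence -> Severity
  P5: AgeGroup <- Adherence -> Outcome -> Hospital -> Severity
  P6: AgeGroup <- Adherence -> Severity
  P7: AgeGroup <- Outcome <- Adherence -> Severity
  P8: AgeGroup <- Outcome -> Hospital -> Severity
Condition 1 (no descendant of AgeGroup in the set): holds — descendants of AgeGroup are {Severity}; none are in {Hospital}.
Condition 2 (every backdoor path blocked by {Hospital}):
  P1: blocked at chain node Hospital ∈ conditioning set.
  P2: open — no interior node is in the conditioning set.
  P3: blocked at collider Biomarker (neither it nor any descendant is in the conditioning set).
  P4: blocked at collider Biomarker (neither it nor any descendant is in the conditioning set).
  P5: blocked at chain node Hospital ∈ conditioning set.
  P6: open — no interior node is in the conditioning set.
  P7: open — no interior node is in the conditioning set.
  P8: blocked at chain node Hospital ∈ conditioning set.
{Hospital} does not satisfy the backdoor criterion.

No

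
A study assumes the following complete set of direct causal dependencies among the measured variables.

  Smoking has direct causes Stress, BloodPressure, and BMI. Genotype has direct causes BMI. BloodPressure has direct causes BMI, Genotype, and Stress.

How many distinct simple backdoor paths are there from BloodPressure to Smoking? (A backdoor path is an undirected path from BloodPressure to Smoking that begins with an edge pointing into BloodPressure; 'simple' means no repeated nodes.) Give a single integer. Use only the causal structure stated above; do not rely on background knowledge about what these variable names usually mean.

3

A backdoor path from BloodPressure to Smoking is any simple undirected path whose first edge points into BloodPressure (i.e. leaves BloodPressure via a parent).
Parents of BloodPressure: {BMI, Genotype, Stress}.
Enumerating:
  P1: BloodPressure <- BMI -> Smoking
  P2: BloodPressure <- Stress -> Smoking
  P3: BloodPressure <- Genotype <- BMI -> Smoking
That exhausts the simple backdoor paths. Count: 3.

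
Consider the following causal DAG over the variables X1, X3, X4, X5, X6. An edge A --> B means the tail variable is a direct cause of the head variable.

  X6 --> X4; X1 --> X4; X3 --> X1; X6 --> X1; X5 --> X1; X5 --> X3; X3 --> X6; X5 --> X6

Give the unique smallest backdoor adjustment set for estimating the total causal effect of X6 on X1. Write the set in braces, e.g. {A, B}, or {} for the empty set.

{X3, X5}

Variables eligible for adjustment (non-descendants of X6, excluding X6 and X1): {X3, X5}.
Backdoor paths from X6 to X1:
  P1: X6 <- X5 -> X3 -> X1
  P2: X6 <- X5 -> X1
  P3: X6 <- X3 <- X5 -> X1
  P4: X6 <- X3 -> X1
The empty set is not sufficient: P1 (X6 <- X5 -> X3 -> X1) has no collider blocking it and no conditioned non-collider, so it is open.
Try {X3, X5}:
  P1: blocked at fork node X5 ∈ conditioning set.
  P2: blocked at fork node X5 ∈ conditioning set.
  P3: blocked at chain node X3 ∈ conditioning set.
  P4: blocked at fork node X3 ∈ conditioning set.
{X3, X5} contains no descendant of X6 and blocks every backdoor path.
Every element of {X3, X5} is needed (dropping X3 leaves P4 open; dropping X5 leaves P2 open), so no proper subset is valid.
Among all size-2 subsets of the eligible variables, only {X3, X5} blocks every backdoor path, so it is the unique smallest valid adjustment set.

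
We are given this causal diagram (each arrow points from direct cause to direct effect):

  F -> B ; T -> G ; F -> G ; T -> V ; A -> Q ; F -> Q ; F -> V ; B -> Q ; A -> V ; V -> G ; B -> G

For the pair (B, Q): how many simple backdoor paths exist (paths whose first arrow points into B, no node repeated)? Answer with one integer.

4

A backdoor path from B to Q is any simple undirected path whose first edge points into B (i.e. leaves B via a parent).
Parents of B: {F}.
Enumerating:
  P1: B <- F -> V <- A -> Q
  P2: B <- F -> Q
  P3: B <- F -> G <- T -> V <- A -> Q
  P4: B <- F -> G <- V <- A -> Q
That exhausts the simple backdoor paths. Count: 4.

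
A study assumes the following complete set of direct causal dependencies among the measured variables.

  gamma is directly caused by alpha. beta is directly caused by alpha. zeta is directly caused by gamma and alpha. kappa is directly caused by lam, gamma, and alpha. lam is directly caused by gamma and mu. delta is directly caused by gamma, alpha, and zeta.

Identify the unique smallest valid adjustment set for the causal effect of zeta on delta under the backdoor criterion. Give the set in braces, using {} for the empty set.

Variables eligible for adjustment (non-descendants of zeta, excluding zeta and delta): {alpha, beta, gamma, kappa, lam, mu}.
Backdoor paths from zeta to delta:
  P1: zeta <- alpha -> gamma -> delta
  P2: zeta <- alpha -> kappa <- gamma -> delta
  P3: zeta <- alpha -> kappa <- lam <- gamma -> delta
  P4: zeta <- alpha -> delta
  P5: zeta <- gamma <- alpha -> delta
  P6: zeta <- gamma -> lam -> kappa <- alpha -> delta
  P7: zeta <- gamma -> kappa <- alpha -> delta
  P8: zeta <- gamma -> delta
The empty set is not sufficient: P1 (zeta <- alpha -> gamma -> delta) has no collider blocking it and no conditioned non-collider, so it is open.
Try {alpha, gamma}:
  P1: blocked at fork node alpha ∈ conditioning set.
  P2: blocked at fork node alpha ∈ conditioning set.
  P3: blocked at fork node alpha ∈ conditioning set.
  P4: blocked at fork node alpha ∈ conditioning set.
  P5: blocked at chain node gamma ∈ conditioning set.
  P6: blocked at fork node gamma ∈ conditioning set.
  P7: blocked at fork node gamma ∈ conditioning set.
  P8: blocked at fork node gamma ∈ conditioning set.
{alpha, gamma} contains no descendant of zeta and blocks every backdoor path.
Every element of {alpha, gamma} is needed (dropping alpha leaves P4 open; dropping gamma leaves P8 open), so no proper subset is valid.
Among all size-2 subsets of the eligible variables, only {alpha, gamma} blocks every backdoor path, so it is the unique smallest valid adjustment set.

{alpha, gamma}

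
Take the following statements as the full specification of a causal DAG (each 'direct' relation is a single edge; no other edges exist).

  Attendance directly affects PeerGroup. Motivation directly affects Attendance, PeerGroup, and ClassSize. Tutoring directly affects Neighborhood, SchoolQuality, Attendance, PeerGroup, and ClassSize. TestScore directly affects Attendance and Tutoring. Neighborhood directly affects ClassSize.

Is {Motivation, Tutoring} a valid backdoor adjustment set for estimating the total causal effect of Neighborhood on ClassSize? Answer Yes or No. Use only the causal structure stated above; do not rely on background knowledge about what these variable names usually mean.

Backdoor paths from Neighborhood to ClassSize (paths whose first edge points into Neighborhood):
  P1: Neighborhood <- Tutoring <- TestScore -> Attendance <- Motivation -> ClassSize
  P2: Neighborhood <- Tutoring <- TestScore -> Attendance -> PeerGroup <- Motivation -> ClassSize
  P3: Neighborhood <- Tutoring -> Attendance <- Motivation -> ClassSize
  P4: Neighborhood <- Tutoring -> Attendance -> PeerGroup <- Motivation -> ClassSize
  P5: Neighborhood <- Tutoring -> ClassSize
  P6: Neighborhood <- Tutoring -> PeerGroup <- Motivation -> ClassSize
  P7: Neighborhood <- Tutoring -> PeerGroup <- Attendance <- Motivation -> ClassSize
Condition 1 (no descendant of Neighborhood in the set): holds — descendants of Neighborhood are {ClassSize}; none are in {Motivation, Tutoring}.
Condition 2 (every backdoor path blocked by {Motivation, Tutoring}):
  P1: blocked at chain node Tutoring ∈ conditioning set.
  P2: blocked at chain node Tutoring ∈ conditioning set.
  P3: blocked at fork node Tutoring ∈ conditioning set.
  P4: blocked at fork node Tutoring ∈ conditioning set.
  P5: blocked at fork node Tutoring ∈ conditioning set.
  P6: blocked at fork node Tutoring ∈ conditioning set.
  P7: blocked at fork node Tutoring ∈ conditioning set.
{Motivation, Tutoring} satisfies the backdoor criterion.

Yes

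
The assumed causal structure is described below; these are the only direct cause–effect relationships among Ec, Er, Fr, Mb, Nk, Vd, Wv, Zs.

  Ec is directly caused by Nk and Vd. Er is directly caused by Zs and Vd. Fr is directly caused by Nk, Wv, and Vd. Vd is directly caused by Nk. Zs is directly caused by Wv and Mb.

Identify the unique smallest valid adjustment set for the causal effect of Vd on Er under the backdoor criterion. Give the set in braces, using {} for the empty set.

Variables eligible for adjustment (non-descendants of Vd, excluding Vd and Er): {Mb, Nk, Wv, Zs}.
Backdoor paths from Vd to Er:
  P1: Vd <- Nk -> Fr <- Wv -> Zs -> Er
Each backdoor path contains an unconditioned collider, so every path is already blocked with the empty conditioning set:
  P1: blocked at collider Fr (neither it nor any descendant is in the conditioning set).
The empty set is therefore the unique smallest valid set.

{}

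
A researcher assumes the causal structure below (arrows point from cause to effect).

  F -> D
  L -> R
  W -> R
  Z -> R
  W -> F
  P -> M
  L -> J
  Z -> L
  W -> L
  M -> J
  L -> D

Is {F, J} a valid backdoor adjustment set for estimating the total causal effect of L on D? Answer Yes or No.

No

Backdoor paths from L to D (paths whose first edge points into L):
  P1: L <- W -> F -> D
  P2: L <- Z -> R <- W -> F -> D
Condition 1 (no descendant of L in the set): FAILS — J is a descendant of L.
Condition 2 (every backdoor path blocked by {F, J}):
  P1: blocked at chain node F ∈ conditioning set.
  P2: blocked at collider R (neither it nor any descendant is in the conditioning set).
{F, J} does not satisfy the backdoor criterion.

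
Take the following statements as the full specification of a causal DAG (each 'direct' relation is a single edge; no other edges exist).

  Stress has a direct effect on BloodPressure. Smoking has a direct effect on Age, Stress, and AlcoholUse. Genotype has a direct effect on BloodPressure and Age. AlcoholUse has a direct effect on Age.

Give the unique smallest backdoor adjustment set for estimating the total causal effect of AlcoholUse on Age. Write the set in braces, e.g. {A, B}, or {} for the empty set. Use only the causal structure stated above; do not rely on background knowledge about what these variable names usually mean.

Variables eligible for adjustment (non-descendants of AlcoholUse, excluding AlcoholUse and Age): {BloodPressure, Genotype, Smoking, Stress}.
Backdoor paths from AlcoholUse to Age:
  P1: AlcoholUse <- Smoking -> Stress -> BloodPressure <- Genotype -> Age
  P2: AlcoholUse <- Smoking -> Age
The empty set is not sufficient: P2 (AlcoholUse <- Smoking -> Age) has no collider blocking it and no conditioned non-collider, so it is open.
Try {Smoking}:
  P1: blocked at fork node Smoking ∈ conditioning set.
  P2: blocked at fork node Smoking ∈ conditioning set.
{Smoking} contains no descendant of AlcoholUse and blocks every backdoor path.
No other singleton works — e.g. {Genotype} leaves P2 open — so {Smoking} is the unique smallest valid adjustment set.

{Smoking}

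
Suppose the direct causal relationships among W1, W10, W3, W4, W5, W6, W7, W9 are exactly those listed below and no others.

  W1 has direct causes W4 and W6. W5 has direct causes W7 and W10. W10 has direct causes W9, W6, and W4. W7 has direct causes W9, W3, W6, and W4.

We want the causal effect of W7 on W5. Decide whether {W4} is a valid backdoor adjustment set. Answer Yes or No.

Backdoor paths from W7 to W5 (paths whose first edge points into W7):
  P1: W7 <- W4 -> W10 -> W5
  P2: W7 <- W4 -> W1 <- W6 -> W10 -> W5
  P3: W7 <- W9 -> W10 -> W5
  P4: W7 <- W6 -> W10 -> W5
  P5: W7 <- W6 -> W1 <- W4 -> W10 -> W5
Condition 1 (no descendant of W7 in the set): holds — descendants of W7 are {W5}; none are in {W4}.
Condition 2 (every backdoor path blocked by {W4}):
  P1: blocked at fork node W4 ∈ conditioning set.
  P2: blocked at fork node W4 ∈ conditioning set.
  P3: open — no interior node is in the conditioning set.
  P4: open — no interior node is in the conditioning set.
  P5: blocked at collider W1 (neither it nor any descendant is in the conditioning set).
{W4} does not satisfy the backdoor criterion.

No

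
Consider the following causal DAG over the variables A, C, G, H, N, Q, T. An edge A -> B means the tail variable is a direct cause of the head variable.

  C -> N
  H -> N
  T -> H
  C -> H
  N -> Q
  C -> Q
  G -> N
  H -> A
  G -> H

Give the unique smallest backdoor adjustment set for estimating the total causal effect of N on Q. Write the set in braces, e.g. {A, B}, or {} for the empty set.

{C}

Variables eligible for adjustment (non-descendants of N, excluding N and Q): {A, C, G, H, T}.
Backdoor paths from N to Q:
  P1: N <- G -> H <- C -> Q
  P2: N <- C -> Q
  P3: N <- H <- C -> Q
The empty set is not sufficient: P2 (N <- C -> Q) has no collider blocking it and no conditioned non-collider, so it is open.
Try {C}:
  P1: blocked at collider H (neither it nor any descendant is in the conditioning set).
  P2: blocked at fork node C ∈ conditioning set.
  P3: blocked at fork node C ∈ conditioning set.
{C} contains no descendant of N and blocks every backdoor path.
No other singleton works — e.g. {G} leaves P2 open — so {C} is the unique smallest valid adjustment set.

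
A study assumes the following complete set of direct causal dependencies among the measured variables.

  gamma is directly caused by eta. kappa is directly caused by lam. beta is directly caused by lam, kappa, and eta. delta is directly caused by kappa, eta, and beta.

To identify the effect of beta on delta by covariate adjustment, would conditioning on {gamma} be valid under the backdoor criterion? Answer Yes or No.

Backdoor paths from beta to delta (paths whose first edge points into beta):
  P1: beta <- eta -> delta
  P2: beta <- lam -> kappa -> delta
  P3: beta <- kappa -> delta
Condition 1 (no descendant of beta in the set): holds — descendants of beta are {delta}; none are in {gamma}.
Condition 2 (every backdoor path blocked by {gamma}):
  P1: open — no interior node is in the conditioning set.
  P2: open — no interior node is in the conditioning set.
  P3: open — no interior node is in the conditioning set.
{gamma} does not satisfy the backdoor criterion.

No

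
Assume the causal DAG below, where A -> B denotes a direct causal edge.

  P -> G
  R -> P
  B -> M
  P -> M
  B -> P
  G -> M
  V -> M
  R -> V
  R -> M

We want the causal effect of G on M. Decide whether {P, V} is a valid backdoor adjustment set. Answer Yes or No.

Yes

Backdoor paths from G to M (paths whose first edge points into G):
  P1: G <- P <- B -> M
  P2: G <- P <- R -> V -> M
  P3: G <- P <- R -> M
  P4: G <- P -> M
Condition 1 (no descendant of G in the set): holds — descendants of G are {M}; none are in {P, V}.
Condition 2 (every backdoor path blocked by {P, V}):
  P1: blocked at chain node P ∈ conditioning set.
  P2: blocked at chain node P ∈ conditioning set.
  P3: blocked at chain node P ∈ conditioning set.
  P4: blocked at fork node P ∈ conditioning set.
{P, V} satisfies the backdoor criterion.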